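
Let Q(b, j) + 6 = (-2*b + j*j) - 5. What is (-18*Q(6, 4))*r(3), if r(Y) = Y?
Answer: 378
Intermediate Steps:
Q(b, j) = -11 + j² - 2*b (Q(b, j) = -6 + ((-2*b + j*j) - 5) = -6 + ((-2*b + j²) - 5) = -6 + ((j² - 2*b) - 5) = -6 + (-5 + j² - 2*b) = -11 + j² - 2*b)
(-18*Q(6, 4))*r(3) = -18*(-11 + 4² - 2*6)*3 = -18*(-11 + 16 - 12)*3 = -18*(-7)*3 = 126*3 = 378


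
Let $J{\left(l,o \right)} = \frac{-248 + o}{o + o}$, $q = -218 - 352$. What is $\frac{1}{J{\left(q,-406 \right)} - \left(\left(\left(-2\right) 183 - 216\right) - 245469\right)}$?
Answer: $\frac{406}{99897033} \approx 4.0642 \cdot 10^{-6}$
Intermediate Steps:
$q = -570$ ($q = -218 - 352 = -570$)
$J{\left(l,o \right)} = \frac{-248 + o}{2 o}$
$\frac{1}{J{\left(q,-406 \right)} - \left(\left(\left(-2\right) 183 - 216\right) - 245469\right)} = \frac{1}{\frac{-248 - 406}{2 \left(-406\right)} - \left(\left(\left(-2\right) 183 - 216\right) - 245469\right)} = \frac{1}{\frac{1}{2} \left(- \frac{1}{406}\right) \left(-654\right) - \left(\left(-366 - 216\right) - 245469\right)} = \frac{1}{\frac{327}{406} - \left(-582 - 245469\right)} = \frac{1}{\frac{327}{406} - -246051} = \frac{1}{\frac{327}{406} + 246051} = \frac{1}{\frac{99897033}{406}} = \frac{406}{99897033}$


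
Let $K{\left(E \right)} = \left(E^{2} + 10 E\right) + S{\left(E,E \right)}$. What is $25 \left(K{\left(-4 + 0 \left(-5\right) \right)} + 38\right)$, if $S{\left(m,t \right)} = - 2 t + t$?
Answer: $450$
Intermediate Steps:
$S{\left(m,t \right)} = - t$
$K{\left(E \right)} = E^{2} + 9 E$ ($K{\left(E \right)} = \left(E^{2} + 10 E\right) - E = E^{2} + 9 E$)
$25 \left(K{\left(-4 + 0 \left(-5\right) \right)} + 38\right) = 25 \left(\left(-4 + 0 \left(-5\right)\right) \left(9 + \left(-4 + 0 \left(-5\right)\right)\right) + 38\right) = 25 \left(\left(-4 + 0\right) \left(9 + \left(-4 + 0\right)\right) + 38\right) = 25 \left(- 4 \left(9 - 4\right) + 38\right) = 25 \left(\left(-4\right) 5 + 38\right) = 25 \left(-20 + 38\right) = 25 \cdot 18 = 450$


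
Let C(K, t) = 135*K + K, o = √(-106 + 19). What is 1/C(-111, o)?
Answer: -1/15096 ≈ -6.6243e-5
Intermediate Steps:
o = I*√87 (o = √(-87) = I*√87 ≈ 9.3274*I)
C(K, t) = 136*K
1/C(-111, o) = 1/(136*(-111)) = 1/(-15096) = -1/15096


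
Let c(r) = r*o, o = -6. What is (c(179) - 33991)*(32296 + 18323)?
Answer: -1774955235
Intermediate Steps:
c(r) = -6*r (c(r) = r*(-6) = -6*r)
(c(179) - 33991)*(32296 + 18323) = (-6*179 - 33991)*(32296 + 18323) = (-1074 - 33991)*50619 = -35065*50619 = -1774955235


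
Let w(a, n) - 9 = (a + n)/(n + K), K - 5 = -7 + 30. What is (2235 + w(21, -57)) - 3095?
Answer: -24643/29 ≈ -849.76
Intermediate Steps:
K = 28 (K = 5 + (-7 + 30) = 5 + 23 = 28)
w(a, n) = 9 + (a + n)/(28 + n) (w(a, n) = 9 + (a + n)/(n + 28) = 9 + (a + n)/(28 + n))
(2235 + w(21, -57)) - 3095 = (2235 + (252 + 21 + 10*(-57))/(28 - 57)) - 3095 = (2235 + (252 + 21 - 570)/(-29)) - 3095 = (2235 - 1/29*(-297)) - 3095 = (2235 + 297/29) - 3095 = 65112/29 - 3095 = -24643/29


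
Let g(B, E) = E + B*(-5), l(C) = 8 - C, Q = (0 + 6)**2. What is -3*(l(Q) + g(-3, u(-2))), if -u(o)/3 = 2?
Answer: 57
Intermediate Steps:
u(o) = -6 (u(o) = -3*2 = -6)
Q = 36 (Q = 6**2 = 36)
g(B, E) = E - 5*B
-3*(l(Q) + g(-3, u(-2))) = -3*((8 - 1*36) + (-6 - 5*(-3))) = -3*((8 - 36) + (-6 + 15)) = -3*(-28 + 9) = -3*(-19) = 57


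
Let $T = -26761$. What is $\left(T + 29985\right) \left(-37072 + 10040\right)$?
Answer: $-87151168$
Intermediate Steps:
$\left(T + 29985\right) \left(-37072 + 10040\right) = \left(-26761 + 29985\right) \left(-37072 + 10040\right) = 3224 \left(-27032\right) = -87151168$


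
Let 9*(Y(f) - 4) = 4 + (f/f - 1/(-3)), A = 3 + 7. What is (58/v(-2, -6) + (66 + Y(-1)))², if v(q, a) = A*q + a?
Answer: 575760025/123201 ≈ 4673.3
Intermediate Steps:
A = 10
v(q, a) = a + 10*q (v(q, a) = 10*q + a = a + 10*q)
Y(f) = 124/27 (Y(f) = 4 + (4 + (f/f - 1/(-3)))/9 = 4 + (4 + (1 - 1*(-⅓)))/9 = 4 + (4 + (1 + ⅓))/9 = 4 + (4 + 4/3)/9 = 4 + (⅑)*(16/3) = 4 + 16/27 = 124/27)
(58/v(-2, -6) + (66 + Y(-1)))² = (58/(-6 + 10*(-2)) + (66 + 124/27))² = (58/(-6 - 20) + 1906/27)² = (58/(-26) + 1906/27)² = (58*(-1/26) + 1906/27)² = (-29/13 + 1906/27)² = (23995/351)² = 575760025/123201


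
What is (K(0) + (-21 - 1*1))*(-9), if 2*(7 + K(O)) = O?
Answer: 261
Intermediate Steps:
K(O) = -7 + O/2
(K(0) + (-21 - 1*1))*(-9) = ((-7 + (1/2)*0) + (-21 - 1*1))*(-9) = ((-7 + 0) + (-21 - 1))*(-9) = (-7 - 22)*(-9) = -29*(-9) = 261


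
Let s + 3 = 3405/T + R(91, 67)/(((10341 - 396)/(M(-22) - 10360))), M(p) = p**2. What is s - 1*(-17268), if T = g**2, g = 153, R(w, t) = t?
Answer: 8723049158/507195 ≈ 17199.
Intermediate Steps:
T = 23409 (T = 153**2 = 23409)
s = -35194102/507195 (s = -3 + (3405/23409 + 67/(((10341 - 396)/((-22)**2 - 10360)))) = -3 + (3405*(1/23409) + 67/((9945/(484 - 10360)))) = -3 + (1135/7803 + 67/((9945/(-9876)))) = -3 + (1135/7803 + 67/((9945*(-1/9876)))) = -3 + (1135/7803 + 67/(-3315/3292)) = -3 + (1135/7803 + 67*(-3292/3315)) = -3 + (1135/7803 - 220564/3315) = -3 - 33672517/507195 = -35194102/507195 ≈ -69.390)
s - 1*(-17268) = -35194102/507195 - 1*(-17268) = -35194102/507195 + 17268 = 8723049158/507195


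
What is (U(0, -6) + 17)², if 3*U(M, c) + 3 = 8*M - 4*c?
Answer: 576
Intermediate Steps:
U(M, c) = -1 - 4*c/3 + 8*M/3 (U(M, c) = -1 + (8*M - 4*c)/3 = -1 + (-4*c + 8*M)/3 = -1 + (-4*c/3 + 8*M/3) = -1 - 4*c/3 + 8*M/3)
(U(0, -6) + 17)² = ((-1 - 4/3*(-6) + (8/3)*0) + 17)² = ((-1 + 8 + 0) + 17)² = (7 + 17)² = 24² = 576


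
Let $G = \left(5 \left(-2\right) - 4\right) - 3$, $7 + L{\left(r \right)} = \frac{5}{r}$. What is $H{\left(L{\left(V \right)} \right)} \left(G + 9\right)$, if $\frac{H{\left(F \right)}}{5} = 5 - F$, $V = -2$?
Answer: $-580$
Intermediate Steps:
$L{\left(r \right)} = -7 + \frac{5}{r}$
$G = -17$ ($G = \left(-10 - 4\right) - 3 = -14 - 3 = -17$)
$H{\left(F \right)} = 25 - 5 F$ ($H{\left(F \right)} = 5 \left(5 - F\right) = 25 - 5 F$)
$H{\left(L{\left(V \right)} \right)} \left(G + 9\right) = \left(25 - 5 \left(-7 + \frac{5}{-2}\right)\right) \left(-17 + 9\right) = \left(25 - 5 \left(-7 + 5 \left(- \frac{1}{2}\right)\right)\right) \left(-8\right) = \left(25 - 5 \left(-7 - \frac{5}{2}\right)\right) \left(-8\right) = \left(25 - - \frac{95}{2}\right) \left(-8\right) = \left(25 + \frac{95}{2}\right) \left(-8\right) = \frac{145}{2} \left(-8\right) = -580$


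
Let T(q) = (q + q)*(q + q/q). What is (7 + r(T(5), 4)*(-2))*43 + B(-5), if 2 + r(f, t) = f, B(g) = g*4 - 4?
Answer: -4711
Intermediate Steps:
T(q) = 2*q*(1 + q) (T(q) = (2*q)*(q + 1) = (2*q)*(1 + q) = 2*q*(1 + q))
B(g) = -4 + 4*g (B(g) = 4*g - 4 = -4 + 4*g)
r(f, t) = -2 + f
(7 + r(T(5), 4)*(-2))*43 + B(-5) = (7 + (-2 + 2*5*(1 + 5))*(-2))*43 + (-4 + 4*(-5)) = (7 + (-2 + 2*5*6)*(-2))*43 + (-4 - 20) = (7 + (-2 + 60)*(-2))*43 - 24 = (7 + 58*(-2))*43 - 24 = (7 - 116)*43 - 24 = -109*43 - 24 = -4687 - 24 = -4711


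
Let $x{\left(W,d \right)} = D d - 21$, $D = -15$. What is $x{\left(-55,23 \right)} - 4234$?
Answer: $-4600$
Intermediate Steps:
$x{\left(W,d \right)} = -21 - 15 d$ ($x{\left(W,d \right)} = - 15 d - 21 = -21 - 15 d$)
$x{\left(-55,23 \right)} - 4234 = \left(-21 - 345\right) - 4234 = -366 - 4234 = -4600$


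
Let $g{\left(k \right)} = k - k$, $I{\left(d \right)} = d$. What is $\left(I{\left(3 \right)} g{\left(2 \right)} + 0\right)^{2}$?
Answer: $0$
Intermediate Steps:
$g{\left(k \right)} = 0$
$\left(I{\left(3 \right)} g{\left(2 \right)} + 0\right)^{2} = \left(3 \cdot 0 + 0\right)^{2} = \left(0 + 0\right)^{2} = 0^{2} = 0$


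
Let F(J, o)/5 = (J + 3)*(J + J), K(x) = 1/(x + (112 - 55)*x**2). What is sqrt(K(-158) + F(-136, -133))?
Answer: sqrt(366161060757430790)/1422790 ≈ 425.30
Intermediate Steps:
K(x) = 1/(x + 57*x**2)
F(J, o) = 10*J*(3 + J) (F(J, o) = 5*((J + 3)*(J + J)) = 5*((3 + J)*(2*J)) = 5*(2*J*(3 + J)) = 10*J*(3 + J))
sqrt(K(-158) + F(-136, -133)) = sqrt(1/((-158)*(1 + 57*(-158))) + 10*(-136)*(3 - 136)) = sqrt(-1/(158*(1 - 9006)) + 10*(-136)*(-133)) = sqrt(-1/158/(-9005) + 180880) = sqrt(-1/158*(-1/9005) + 180880) = sqrt(1/1422790 + 180880) = sqrt(257354255201/1422790) = sqrt(366161060757430790)/1422790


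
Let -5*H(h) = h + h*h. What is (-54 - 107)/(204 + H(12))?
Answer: -805/864 ≈ -0.93171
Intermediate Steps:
H(h) = -h/5 - h**2/5 (H(h) = -(h + h*h)/5 = -(h + h**2)/5 = -h/5 - h**2/5)
(-54 - 107)/(204 + H(12)) = (-54 - 107)/(204 - 1/5*12*(1 + 12)) = -161/(204 - 1/5*12*13) = -161/(204 - 156/5) = -161/864/5 = -161*5/864 = -805/864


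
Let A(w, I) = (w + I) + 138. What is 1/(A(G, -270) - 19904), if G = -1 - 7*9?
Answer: -1/20100 ≈ -4.9751e-5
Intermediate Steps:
G = -64 (G = -1 - 63 = -64)
A(w, I) = 138 + I + w (A(w, I) = (I + w) + 138 = 138 + I + w)
1/(A(G, -270) - 19904) = 1/((138 - 270 - 64) - 19904) = 1/(-196 - 19904) = 1/(-20100) = -1/20100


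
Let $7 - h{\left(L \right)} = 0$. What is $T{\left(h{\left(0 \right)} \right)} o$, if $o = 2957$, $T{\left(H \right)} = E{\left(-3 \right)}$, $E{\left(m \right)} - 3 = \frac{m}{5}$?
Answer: $\frac{35484}{5} \approx 7096.8$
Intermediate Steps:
$E{\left(m \right)} = 3 + \frac{m}{5}$
$h{\left(L \right)} = 7$ ($h{\left(L \right)} = 7 - 0 = 7 + 0 = 7$)
$T{\left(H \right)} = \frac{12}{5}$ ($T{\left(H \right)} = 3 + \frac{1}{5} \left(-3\right) = 3 - \frac{3}{5} = \frac{12}{5}$)
$T{\left(h{\left(0 \right)} \right)} o = \frac{12}{5} \cdot 2957 = \frac{35484}{5}$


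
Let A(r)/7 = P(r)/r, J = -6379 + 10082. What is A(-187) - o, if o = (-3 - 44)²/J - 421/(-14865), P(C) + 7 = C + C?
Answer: 140373263489/10293432765 ≈ 13.637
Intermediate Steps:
P(C) = -7 + 2*C (P(C) = -7 + (C + C) = -7 + 2*C)
J = 3703
A(r) = 7*(-7 + 2*r)/r (A(r) = 7*((-7 + 2*r)/r) = 7*(-7 + 2*r)/r)
o = 34395748/55045095 (o = (-3 - 44)²/3703 - 421/(-14865) = (-47)²*(1/3703) - 421*(-1/14865) = 2209*(1/3703) + 421/14865 = 2209/3703 + 421/14865 = 34395748/55045095 ≈ 0.62486)
A(-187) - o = (14 - 49/(-187)) - 1*34395748/55045095 = (14 - 49*(-1/187)) - 34395748/55045095 = (14 + 49/187) - 34395748/55045095 = 2667/187 - 34395748/55045095 = 140373263489/10293432765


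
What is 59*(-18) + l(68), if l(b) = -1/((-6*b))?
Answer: -433295/408 ≈ -1062.0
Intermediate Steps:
l(b) = 1/(6*b) (l(b) = -(-1)/(6*b) = 1/(6*b))
59*(-18) + l(68) = 59*(-18) + (1/6)/68 = -1062 + (1/6)*(1/68) = -1062 + 1/408 = -433295/408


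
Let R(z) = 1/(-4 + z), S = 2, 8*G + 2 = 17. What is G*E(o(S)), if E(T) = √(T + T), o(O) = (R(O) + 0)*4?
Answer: 15*I/4 ≈ 3.75*I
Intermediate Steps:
G = 15/8 (G = -¼ + (⅛)*17 = -¼ + 17/8 = 15/8 ≈ 1.8750)
o(O) = 4/(-4 + O) (o(O) = (1/(-4 + O) + 0)*4 = 4/(-4 + O))
E(T) = √2*√T (E(T) = √(2*T) = √2*√T)
G*E(o(S)) = 15*(√2*√(4/(-4 + 2)))/8 = 15*(√2*√(4/(-2)))/8 = 15*(√2*√(4*(-½)))/8 = 15*(√2*√(-2))/8 = 15*(√2*(I*√2))/8 = 15*(2*I)/8 = 15*I/4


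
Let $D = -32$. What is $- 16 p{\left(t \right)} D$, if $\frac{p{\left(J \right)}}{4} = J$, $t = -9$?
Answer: $-18432$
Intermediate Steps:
$p{\left(J \right)} = 4 J$
$- 16 p{\left(t \right)} D = - 16 \cdot 4 \left(-9\right) \left(-32\right) = \left(-16\right) \left(-36\right) \left(-32\right) = 576 \left(-32\right) = -18432$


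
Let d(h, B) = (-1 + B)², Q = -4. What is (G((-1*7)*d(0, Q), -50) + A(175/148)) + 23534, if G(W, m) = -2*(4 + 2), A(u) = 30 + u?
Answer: 3485871/148 ≈ 23553.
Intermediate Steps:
G(W, m) = -12 (G(W, m) = -2*6 = -12)
(G((-1*7)*d(0, Q), -50) + A(175/148)) + 23534 = (-12 + (30 + 175/148)) + 23534 = (-12 + 4615/148) + 23534 = 2839/148 + 23534 = 3485871/148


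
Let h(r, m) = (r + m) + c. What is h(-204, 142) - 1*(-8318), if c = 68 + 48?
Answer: 8372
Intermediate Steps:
c = 116
h(r, m) = 116 + m + r (h(r, m) = (r + m) + 116 = (m + r) + 116 = 116 + m + r)
h(-204, 142) - 1*(-8318) = (116 + 142 - 204) - 1*(-8318) = 54 + 8318 = 8372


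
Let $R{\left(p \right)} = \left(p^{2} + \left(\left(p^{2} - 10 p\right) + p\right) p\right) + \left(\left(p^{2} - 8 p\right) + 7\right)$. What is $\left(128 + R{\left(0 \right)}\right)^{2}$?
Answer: $18225$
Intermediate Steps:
$R{\left(p \right)} = 7 - 8 p + 2 p^{2} + p \left(p^{2} - 9 p\right)$ ($R{\left(p \right)} = \left(p^{2} + \left(p^{2} - 9 p\right) p\right) + \left(7 + p^{2} - 8 p\right) = \left(p^{2} + p \left(p^{2} - 9 p\right)\right) + \left(7 + p^{2} - 8 p\right) = 7 - 8 p + 2 p^{2} + p \left(p^{2} - 9 p\right)$)
$\left(128 + R{\left(0 \right)}\right)^{2} = \left(128 + \left(7 + 0^{3} - 0 - 7 \cdot 0^{2}\right)\right)^{2} = \left(128 + \left(7 + 0 + 0 - 0\right)\right)^{2} = \left(128 + \left(7 + 0 + 0 + 0\right)\right)^{2} = \left(128 + 7\right)^{2} = 135^{2} = 18225$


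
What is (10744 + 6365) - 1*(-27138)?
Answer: 44247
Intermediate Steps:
(10744 + 6365) - 1*(-27138) = 17109 + 27138 = 44247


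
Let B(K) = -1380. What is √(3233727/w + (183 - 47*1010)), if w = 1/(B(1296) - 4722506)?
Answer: I*√15275757750409 ≈ 3.9084e+6*I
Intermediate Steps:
w = -1/4723886 (w = 1/(-1380 - 4722506) = 1/(-4723886) = -1/4723886 ≈ -2.1169e-7)
√(3233727/w + (183 - 47*1010)) = √(3233727/(-1/4723886) + (183 - 47*1010)) = √(3233727*(-4723886) + (183 - 47470)) = √(-15275757703122 - 47287) = √(-15275757750409) = I*√15275757750409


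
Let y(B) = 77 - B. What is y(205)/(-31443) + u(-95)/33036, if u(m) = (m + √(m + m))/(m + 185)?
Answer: 25172509/6232505688 + I*√190/2973240 ≈ 0.0040389 + 4.636e-6*I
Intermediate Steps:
u(m) = (m + √2*√m)/(185 + m) (u(m) = (m + √(2*m))/(185 + m) = (m + √2*√m)/(185 + m))
y(205)/(-31443) + u(-95)/33036 = (77 - 1*205)/(-31443) + ((-95 + √2*√(-95))/(185 - 95))/33036 = (77 - 205)*(-1/31443) + ((-95 + √2*(I*√95))/90)*(1/33036) = -128*(-1/31443) + ((-95 + I*√190)/90)*(1/33036) = 128/31443 + (-19/18 + I*√190/90)*(1/33036) = 128/31443 + (-19/594648 + I*√190/2973240) = 25172509/6232505688 + I*√190/2973240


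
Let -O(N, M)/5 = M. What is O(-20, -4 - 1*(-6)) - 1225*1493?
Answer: -1828935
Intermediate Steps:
O(N, M) = -5*M
O(-20, -4 - 1*(-6)) - 1225*1493 = -5*(-4 - 1*(-6)) - 1225*1493 = -5*(-4 + 6) - 1828925 = -5*2 - 1828925 = -10 - 1828925 = -1828935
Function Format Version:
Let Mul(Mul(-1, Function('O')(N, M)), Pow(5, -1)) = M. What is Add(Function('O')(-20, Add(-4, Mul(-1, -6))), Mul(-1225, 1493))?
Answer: -1828935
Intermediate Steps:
Function('O')(N, M) = Mul(-5, M)
Add(Function('O')(-20, Add(-4, Mul(-1, -6))), Mul(-1225, 1493)) = Add(Mul(-5, Add(-4, Mul(-1, -6))), Mul(-1225, 1493)) = Add(Mul(-5, Add(-4, 6)), -1828925) = Add(Mul(-5, 2), -1828925) = Add(-10, -1828925) = -1828935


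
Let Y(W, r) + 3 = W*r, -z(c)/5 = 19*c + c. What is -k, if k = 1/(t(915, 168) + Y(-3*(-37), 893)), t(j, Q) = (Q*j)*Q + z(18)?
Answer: -1/25922280 ≈ -3.8577e-8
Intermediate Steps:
z(c) = -100*c (z(c) = -5*(19*c + c) = -100*c)
t(j, Q) = -1800 + j*Q**2 (t(j, Q) = (Q*j)*Q - 100*18 = j*Q**2 - 1800 = -1800 + j*Q**2)
Y(W, r) = -3 + W*r
k = 1/25922280 (k = 1/((-1800 + 915*168**2) + (-3 - 3*(-37)*893)) = 1/((-1800 + 915*28224) + (-3 + 111*893)) = 1/((-1800 + 25824960) + (-3 + 99123)) = 1/(25823160 + 99120) = 1/25922280 ≈ 3.8577e-8)
-k = -1*1/25922280 = -1/25922280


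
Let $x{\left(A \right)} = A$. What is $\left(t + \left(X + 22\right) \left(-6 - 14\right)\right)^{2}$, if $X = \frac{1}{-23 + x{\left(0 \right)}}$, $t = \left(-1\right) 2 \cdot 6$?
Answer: $\frac{107661376}{529} \approx 2.0352 \cdot 10^{5}$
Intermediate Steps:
$t = -12$ ($t = \left(-2\right) 6 = -12$)
$X = - \frac{1}{23}$ ($X = \frac{1}{-23 + 0} = \frac{1}{-23} = - \frac{1}{23} \approx -0.043478$)
$\left(t + \left(X + 22\right) \left(-6 - 14\right)\right)^{2} = \left(-12 + \left(- \frac{1}{23} + 22\right) \left(-6 - 14\right)\right)^{2} = \left(-12 + \frac{505}{23} \left(-20\right)\right)^{2} = \left(-12 - \frac{10100}{23}\right)^{2} = \left(- \frac{10376}{23}\right)^{2} = \frac{107661376}{529}$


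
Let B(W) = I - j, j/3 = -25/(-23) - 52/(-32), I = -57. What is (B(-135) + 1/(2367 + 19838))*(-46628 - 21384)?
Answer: 4524952977223/1021430 ≈ 4.4300e+6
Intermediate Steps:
j = 1497/184 (j = 3*(-25/(-23) - 52/(-32)) = 3*(-25*(-1/23) - 52*(-1/32)) = 3*(25/23 + 13/8) = 3*(499/184) = 1497/184 ≈ 8.1359)
B(W) = -11985/184 (B(W) = -57 - 1*1497/184 = -57 - 1497/184 = -11985/184)
(B(-135) + 1/(2367 + 19838))*(-46628 - 21384) = (-11985/184 + 1/(2367 + 19838))*(-46628 - 21384) = (-11985/184 + 1/22205)*(-68012) = -266126741/4085720*(-68012) = 4524952977223/1021430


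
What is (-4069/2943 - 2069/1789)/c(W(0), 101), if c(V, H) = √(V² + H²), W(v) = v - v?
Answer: -13368508/531767727 ≈ -0.025140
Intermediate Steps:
W(v) = 0
c(V, H) = √(H² + V²)
(-4069/2943 - 2069/1789)/c(W(0), 101) = (-4069/2943 - 2069/1789)/(√(101² + 0²)) = (-4069*1/2943 - 2069*1/1789)/(√(10201 + 0)) = (-4069/2943 - 2069/1789)/(√10201) = -13368508/5265027/101 = -13368508/5265027*1/101 = -13368508/531767727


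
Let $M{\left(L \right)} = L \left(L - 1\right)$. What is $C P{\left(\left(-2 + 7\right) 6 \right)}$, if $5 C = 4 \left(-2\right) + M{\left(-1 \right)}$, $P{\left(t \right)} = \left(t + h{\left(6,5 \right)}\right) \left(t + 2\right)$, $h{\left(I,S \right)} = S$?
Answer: $-1344$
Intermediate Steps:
$M{\left(L \right)} = L \left(-1 + L\right)$
$P{\left(t \right)} = \left(2 + t\right) \left(5 + t\right)$ ($P{\left(t \right)} = \left(t + 5\right) \left(t + 2\right) = \left(5 + t\right) \left(2 + t\right) = \left(2 + t\right) \left(5 + t\right)$)
$C = - \frac{6}{5}$ ($C = \frac{4 \left(-2\right) - \left(-1 - 1\right)}{5} = \frac{-8 - -2}{5} = \frac{-8 + 2}{5} = \frac{1}{5} \left(-6\right) = - \frac{6}{5} \approx -1.2$)
$C P{\left(\left(-2 + 7\right) 6 \right)} = - \frac{6 \left(10 + \left(\left(-2 + 7\right) 6\right)^{2} + 7 \left(-2 + 7\right) 6\right)}{5} = - \frac{6 \left(10 + \left(5 \cdot 6\right)^{2} + 7 \cdot 5 \cdot 6\right)}{5} = - \frac{6 \left(10 + 30^{2} + 7 \cdot 30\right)}{5} = - \frac{6 \left(10 + 900 + 210\right)}{5} = \left(- \frac{6}{5}\right) 1120 = -1344$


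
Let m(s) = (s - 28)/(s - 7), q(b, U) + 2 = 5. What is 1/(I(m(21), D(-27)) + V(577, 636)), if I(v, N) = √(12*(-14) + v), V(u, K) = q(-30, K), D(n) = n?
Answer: 6/355 - I*√674/355 ≈ 0.016901 - 0.073131*I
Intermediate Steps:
q(b, U) = 3 (q(b, U) = -2 + 5 = 3)
V(u, K) = 3
m(s) = (-28 + s)/(-7 + s)
I(v, N) = √(-168 + v)
1/(I(m(21), D(-27)) + V(577, 636)) = 1/(√(-168 + (-28 + 21)/(-7 + 21)) + 3) = 1/(√(-168 - 7/14) + 3) = 1/(√(-168 + (1/14)*(-7)) + 3) = 1/(√(-168 - ½) + 3) = 1/(√(-337/2) + 3) = 1/(I*√674/2 + 3) = 1/(3 + I*√674/2)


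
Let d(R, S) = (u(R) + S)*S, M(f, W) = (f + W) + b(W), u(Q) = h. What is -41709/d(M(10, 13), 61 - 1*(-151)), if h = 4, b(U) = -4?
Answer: -13903/15264 ≈ -0.91084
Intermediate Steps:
u(Q) = 4
M(f, W) = -4 + W + f (M(f, W) = (f + W) - 4 = (W + f) - 4 = -4 + W + f)
d(R, S) = S*(4 + S) (d(R, S) = (4 + S)*S = S*(4 + S))
-41709/d(M(10, 13), 61 - 1*(-151)) = -41709*1/((4 + (61 - 1*(-151)))*(61 - 1*(-151))) = -41709*1/((4 + (61 + 151))*(61 + 151)) = -41709*1/(212*(4 + 212)) = -41709/(212*216) = -41709/45792 = -41709*1/45792 = -13903/15264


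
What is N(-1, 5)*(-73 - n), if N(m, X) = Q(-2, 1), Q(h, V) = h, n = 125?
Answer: 396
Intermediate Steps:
N(m, X) = -2
N(-1, 5)*(-73 - n) = -2*(-73 - 1*125) = -2*(-73 - 125) = -2*(-198) = 396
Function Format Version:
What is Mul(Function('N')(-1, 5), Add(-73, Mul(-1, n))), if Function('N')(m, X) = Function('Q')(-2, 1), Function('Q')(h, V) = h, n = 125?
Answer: 396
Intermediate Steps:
Function('N')(m, X) = -2
Mul(Function('N')(-1, 5), Add(-73, Mul(-1, n))) = Mul(-2, Add(-73, Mul(-1, 125))) = Mul(-2, Add(-73, -125)) = Mul(-2, -198) = 396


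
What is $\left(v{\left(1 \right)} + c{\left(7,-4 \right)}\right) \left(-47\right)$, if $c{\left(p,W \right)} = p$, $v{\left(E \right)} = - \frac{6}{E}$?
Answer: $-47$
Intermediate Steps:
$\left(v{\left(1 \right)} + c{\left(7,-4 \right)}\right) \left(-47\right) = \left(- \frac{6}{1} + 7\right) \left(-47\right) = \left(\left(-6\right) 1 + 7\right) \left(-47\right) = \left(-6 + 7\right) \left(-47\right) = 1 \left(-47\right) = -47$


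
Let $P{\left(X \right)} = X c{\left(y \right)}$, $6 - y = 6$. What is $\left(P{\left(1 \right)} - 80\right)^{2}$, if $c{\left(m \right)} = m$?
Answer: $6400$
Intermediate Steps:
$y = 0$ ($y = 6 - 6 = 0$)
$P{\left(X \right)} = 0$ ($P{\left(X \right)} = X 0 = 0$)
$\left(P{\left(1 \right)} - 80\right)^{2} = \left(0 - 80\right)^{2} = \left(-80\right)^{2} = 6400$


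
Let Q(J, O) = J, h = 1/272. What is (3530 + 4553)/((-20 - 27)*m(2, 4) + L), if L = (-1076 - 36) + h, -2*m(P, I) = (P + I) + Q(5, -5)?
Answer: -2198576/232151 ≈ -9.4705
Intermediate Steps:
h = 1/272 ≈ 0.0036765
m(P, I) = -5/2 - I/2 - P/2 (m(P, I) = -((P + I) + 5)/2 = -((I + P) + 5)/2 = -(5 + I + P)/2 = -5/2 - I/2 - P/2)
L = -302463/272 (L = (-1076 - 36) + 1/272 = -1112 + 1/272 = -302463/272 ≈ -1112.0)
(3530 + 4553)/((-20 - 27)*m(2, 4) + L) = (3530 + 4553)/((-20 - 27)*(-5/2 - 1/2*4 - 1/2*2) - 302463/272) = 8083/(-47*(-5/2 - 2 - 1) - 302463/272) = 8083/(-47*(-11/2) - 302463/272) = 8083/(517/2 - 302463/272) = 8083/(-232151/272) = 8083*(-272/232151) = -2198576/232151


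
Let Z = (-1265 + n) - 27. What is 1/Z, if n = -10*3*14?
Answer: -1/1712 ≈ -0.00058411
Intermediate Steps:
n = -420 (n = -30*14 = -420)
Z = -1712 (Z = (-1265 - 420) - 27 = -1685 - 27 = -1712)
1/Z = 1/(-1712) = -1/1712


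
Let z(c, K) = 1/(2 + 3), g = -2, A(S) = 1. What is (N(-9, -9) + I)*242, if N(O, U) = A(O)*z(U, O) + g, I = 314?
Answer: 377762/5 ≈ 75552.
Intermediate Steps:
z(c, K) = 1/5
N(O, U) = -9/5 (N(O, U) = 1*(1/5) - 2 = 1/5 - 2 = -9/5)
(N(-9, -9) + I)*242 = (-9/5 + 314)*242 = (1561/5)*242 = 377762/5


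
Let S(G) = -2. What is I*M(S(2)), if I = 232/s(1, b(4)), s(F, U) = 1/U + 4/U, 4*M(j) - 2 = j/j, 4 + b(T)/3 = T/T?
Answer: -1566/5 ≈ -313.20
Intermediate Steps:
b(T) = -9 (b(T) = -12 + 3*(T/T) = -12 + 3*1 = -12 + 3 = -9)
M(j) = 3/4 (M(j) = 1/2 + (j/j)/4 = 1/2 + (1/4)*1 = 1/2 + 1/4 = 3/4)
s(F, U) = 5/U (s(F, U) = 1/U + 4/U = 5/U)
I = -2088/5 (I = 232/((5/(-9))) = 232/((5*(-1/9))) = 232/(-5/9) = 232*(-9/5) = -2088/5 ≈ -417.60)
I*M(S(2)) = -2088/5*3/4 = -1566/5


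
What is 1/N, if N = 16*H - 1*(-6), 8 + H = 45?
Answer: 1/598 ≈ 0.0016722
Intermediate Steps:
H = 37 (H = -8 + 45 = 37)
N = 598 (N = 16*37 - 1*(-6) = 592 + 6 = 598)
1/N = 1/598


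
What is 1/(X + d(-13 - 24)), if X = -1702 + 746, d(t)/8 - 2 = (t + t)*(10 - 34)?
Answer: 1/13268 ≈ 7.5369e-5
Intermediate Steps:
d(t) = 16 - 384*t (d(t) = 16 + 8*((t + t)*(10 - 34)) = 16 + 8*((2*t)*(-24)) = 16 + 8*(-48*t) = 16 - 384*t)
X = -956
1/(X + d(-13 - 24)) = 1/(-956 + (16 - 384*(-13 - 24))) = 1/(-956 + (16 - 384*(-37))) = 1/(-956 + (16 + 14208)) = 1/(-956 + 14224) = 1/13268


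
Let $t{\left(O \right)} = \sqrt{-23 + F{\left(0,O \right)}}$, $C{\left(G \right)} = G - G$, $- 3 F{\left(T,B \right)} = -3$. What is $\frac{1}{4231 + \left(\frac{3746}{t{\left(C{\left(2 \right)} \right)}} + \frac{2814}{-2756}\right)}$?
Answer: $\frac{88354632938}{387061297961203} + \frac{3556609732 i \sqrt{22}}{387061297961203} \approx 0.00022827 + 4.3099 \cdot 10^{-5} i$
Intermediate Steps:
$F{\left(T,B \right)} = 1$ ($F{\left(T,B \right)} = \left(- \frac{1}{3}\right) \left(-3\right) = 1$)
$C{\left(G \right)} = 0$
$t{\left(O \right)} = i \sqrt{22}$ ($t{\left(O \right)} = \sqrt{-23 + 1} = \sqrt{-22} = i \sqrt{22}$)
$\frac{1}{4231 + \left(\frac{3746}{t{\left(C{\left(2 \right)} \right)}} + \frac{2814}{-2756}\right)} = \frac{1}{4231 + \left(\frac{3746}{i \sqrt{22}} + \frac{2814}{-2756}\right)} = \frac{1}{4231 + \left(3746 \left(- \frac{i \sqrt{22}}{22}\right) + 2814 \left(- \frac{1}{2756}\right)\right)} = \frac{1}{4231 - \left(\frac{1407}{1378} + \frac{1873 i \sqrt{22}}{11}\right)} = \frac{1}{\frac{5828911}{1378} - \frac{1873 i \sqrt{22}}{11}}$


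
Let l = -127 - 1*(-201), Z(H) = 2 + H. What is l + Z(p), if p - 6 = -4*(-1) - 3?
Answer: 83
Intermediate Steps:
p = 7 (p = 6 + (-4*(-1) - 3) = 6 + (4 - 3) = 6 + 1 = 7)
l = 74 (l = -127 + 201 = 74)
l + Z(p) = 74 + (2 + 7) = 74 + 9 = 83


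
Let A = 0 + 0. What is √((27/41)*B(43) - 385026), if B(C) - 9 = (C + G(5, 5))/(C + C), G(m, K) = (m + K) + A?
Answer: I*√4786824777522/3526 ≈ 620.5*I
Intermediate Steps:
A = 0
G(m, K) = K + m (G(m, K) = (m + K) + 0 = (K + m) + 0 = K + m)
B(C) = 9 + (10 + C)/(2*C) (B(C) = 9 + (C + (5 + 5))/(C + C) = 9 + (C + 10)/((2*C)) = 9 + (10 + C)*(1/(2*C)) = 9 + (10 + C)/(2*C))
√((27/41)*B(43) - 385026) = √((27/41)*(19/2 + 5/43) - 385026) = √((27*(1/41))*(19/2 + 5*(1/43)) - 385026) = √(27*(19/2 + 5/43)/41 - 385026) = √((27/41)*(827/86) - 385026) = √(22329/3526 - 385026) = √(-1357579347/3526) = I*√4786824777522/3526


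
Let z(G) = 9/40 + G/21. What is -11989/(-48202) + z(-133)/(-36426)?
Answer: 26220344873/105348363120 ≈ 0.24889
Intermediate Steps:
z(G) = 9/40 + G/21 (z(G) = 9*(1/40) + G*(1/21) = 9/40 + G/21)
-11989/(-48202) + z(-133)/(-36426) = -11989/(-48202) + (9/40 + (1/21)*(-133))/(-36426) = -11989*(-1/48202) + (9/40 - 19/3)*(-1/36426) = 11989/48202 - 733/120*(-1/36426) = 11989/48202 + 733/4371120 = 26220344873/105348363120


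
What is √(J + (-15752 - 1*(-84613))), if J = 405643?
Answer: 2*√118626 ≈ 688.84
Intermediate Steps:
√(J + (-15752 - 1*(-84613))) = √(405643 + (-15752 - 1*(-84613))) = √(405643 + (-15752 + 84613)) = √(405643 + 68861) = √474504 = 2*√118626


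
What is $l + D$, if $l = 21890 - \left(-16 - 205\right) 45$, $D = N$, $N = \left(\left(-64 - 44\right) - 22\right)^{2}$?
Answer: $48735$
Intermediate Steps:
$N = 16900$ ($N = \left(-108 - 22\right)^{2} = \left(-130\right)^{2} = 16900$)
$D = 16900$
$l = 31835$ ($l = 21890 - \left(-16 - 205\right) 45 = 21890 - \left(-221\right) 45 = 21890 - -9945 = 21890 + 9945 = 31835$)
$l + D = 31835 + 16900 = 48735$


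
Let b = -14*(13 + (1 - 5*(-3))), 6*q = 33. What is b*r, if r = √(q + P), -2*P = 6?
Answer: -203*√10 ≈ -641.94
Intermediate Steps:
q = 11/2 (q = (⅙)*33 = 11/2 ≈ 5.5000)
P = -3 (P = -½*6 = -3)
b = -406 (b = -14*(13 + (1 + 15)) = -14*(13 + 16) = -14*29 = -406)
r = √10/2 (r = √(11/2 - 3) = √(5/2) = √10/2 ≈ 1.5811)
b*r = -203*√10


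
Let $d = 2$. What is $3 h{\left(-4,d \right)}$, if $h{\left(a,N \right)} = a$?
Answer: $-12$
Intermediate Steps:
$3 h{\left(-4,d \right)} = 3 \left(-4\right) = -12$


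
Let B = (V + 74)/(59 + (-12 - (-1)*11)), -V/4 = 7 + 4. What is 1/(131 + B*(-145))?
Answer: 1/56 ≈ 0.017857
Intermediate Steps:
V = -44 (V = -4*(7 + 4) = -4*11 = -44)
B = 15/29 (B = (-44 + 74)/(59 + (-12 - (-1)*11)) = 30/(59 + (-12 - 1*(-11))) = 30/(59 + (-12 + 11)) = 30/(59 - 1) = 30/58 = 30*(1/58) = 15/29 ≈ 0.51724)
1/(131 + B*(-145)) = 1/(131 + (15/29)*(-145)) = 1/(131 - 75) = 1/56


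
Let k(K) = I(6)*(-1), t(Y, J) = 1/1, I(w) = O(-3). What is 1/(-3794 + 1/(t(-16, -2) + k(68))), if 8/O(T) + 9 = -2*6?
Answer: -29/110005 ≈ -0.00026362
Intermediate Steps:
O(T) = -8/21 (O(T) = 8/(-9 - 2*6) = 8/(-9 - 12) = 8/(-21) = 8*(-1/21) = -8/21)
I(w) = -8/21
t(Y, J) = 1
k(K) = 8/21 (k(K) = -8/21*(-1) = 8/21)
1/(-3794 + 1/(t(-16, -2) + k(68))) = 1/(-3794 + 1/(1 + 8/21)) = 1/(-3794 + 1/(29/21)) = 1/(-3794 + 21/29) = 1/(-110005/29) = -29/110005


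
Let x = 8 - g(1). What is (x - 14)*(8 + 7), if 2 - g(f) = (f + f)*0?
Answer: -120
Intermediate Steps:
g(f) = 2 (g(f) = 2 - (f + f)*0 = 2 - 2*f*0 = 2 - 1*0 = 2 + 0 = 2)
x = 6 (x = 8 - 1*2 = 8 - 2 = 6)
(x - 14)*(8 + 7) = (6 - 14)*(8 + 7) = -8*15 = -120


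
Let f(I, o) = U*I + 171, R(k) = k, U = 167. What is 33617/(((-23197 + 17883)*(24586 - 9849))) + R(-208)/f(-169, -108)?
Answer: 3836489715/549204987434 ≈ 0.0069855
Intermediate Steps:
f(I, o) = 171 + 167*I (f(I, o) = 167*I + 171 = 171 + 167*I)
33617/(((-23197 + 17883)*(24586 - 9849))) + R(-208)/f(-169, -108) = 33617/(((-23197 + 17883)*(24586 - 9849))) - 208/(171 + 167*(-169)) = 33617/((-5314*14737)) - 208/(171 - 28223) = 33617/(-78312418) - 208/(-28052) = 33617*(-1/78312418) - 208*(-1/28052) = -33617/78312418 + 52/7013 = 3836489715/549204987434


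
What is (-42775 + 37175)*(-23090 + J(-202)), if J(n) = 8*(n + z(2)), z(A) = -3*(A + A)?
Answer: 138891200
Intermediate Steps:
z(A) = -6*A
J(n) = -96 + 8*n (J(n) = 8*(n - 6*2) = 8*(n - 12) = 8*(-12 + n) = -96 + 8*n)
(-42775 + 37175)*(-23090 + J(-202)) = (-42775 + 37175)*(-23090 + (-96 + 8*(-202))) = -5600*(-23090 + (-96 - 1616)) = -5600*(-23090 - 1712) = -5600*(-24802) = 138891200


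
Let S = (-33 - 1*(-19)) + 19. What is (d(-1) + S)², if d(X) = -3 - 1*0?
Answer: 4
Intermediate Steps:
d(X) = -3 (d(X) = -3 + 0 = -3)
S = 5 (S = (-33 + 19) + 19 = -14 + 19 = 5)
(d(-1) + S)² = (-3 + 5)² = 2² = 4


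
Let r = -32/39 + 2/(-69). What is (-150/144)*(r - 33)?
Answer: 253025/7176 ≈ 35.260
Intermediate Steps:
r = -254/299 (r = -32*1/39 + 2*(-1/69) = -32/39 - 2/69 = -254/299 ≈ -0.84950)
(-150/144)*(r - 33) = (-150/144)*(-254/299 - 33) = -150*1/144*(-10121/299) = -25/24*(-10121/299) = 253025/7176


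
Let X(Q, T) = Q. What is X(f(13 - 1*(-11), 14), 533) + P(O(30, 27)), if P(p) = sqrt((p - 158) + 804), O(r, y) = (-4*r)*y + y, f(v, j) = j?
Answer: 14 + I*sqrt(2567) ≈ 14.0 + 50.666*I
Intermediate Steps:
O(r, y) = y - 4*r*y (O(r, y) = -4*r*y + y = y - 4*r*y)
P(p) = sqrt(646 + p) (P(p) = sqrt((-158 + p) + 804) = sqrt(646 + p))
X(f(13 - 1*(-11), 14), 533) + P(O(30, 27)) = 14 + sqrt(646 + 27*(1 - 4*30)) = 14 + sqrt(646 + 27*(1 - 120)) = 14 + sqrt(646 + 27*(-119)) = 14 + sqrt(646 - 3213) = 14 + sqrt(-2567) = 14 + I*sqrt(2567)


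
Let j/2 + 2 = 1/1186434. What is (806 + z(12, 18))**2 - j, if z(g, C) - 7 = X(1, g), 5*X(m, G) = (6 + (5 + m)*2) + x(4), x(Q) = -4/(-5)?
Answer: 247334745731612/370760625 ≈ 6.6710e+5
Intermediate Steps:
x(Q) = 4/5 (x(Q) = -4*(-1/5) = 4/5)
X(m, G) = 84/25 + 2*m/5 (X(m, G) = ((6 + (5 + m)*2) + 4/5)/5 = ((6 + (10 + 2*m)) + 4/5)/5 = ((16 + 2*m) + 4/5)/5 = (84/5 + 2*m)/5 = 84/25 + 2*m/5)
z(g, C) = 269/25 (z(g, C) = 7 + (84/25 + (2/5)*1) = 7 + (84/25 + 2/5) = 7 + 94/25 = 269/25)
j = -2372867/593217 (j = -4 + 2/1186434 = -4 + 2*(1/1186434) = -4 + 1/593217 = -2372867/593217 ≈ -4.0000)
(806 + z(12, 18))**2 - j = (806 + 269/25)**2 - 1*(-2372867/593217) = (20419/25)**2 + 2372867/593217 = 416935561/625 + 2372867/593217 = 247334745731612/370760625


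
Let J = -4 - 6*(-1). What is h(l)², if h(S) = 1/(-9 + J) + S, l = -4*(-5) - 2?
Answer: 15625/49 ≈ 318.88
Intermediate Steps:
J = 2 (J = -4 - 1*(-6) = -4 + 6 = 2)
l = 18 (l = 20 - 2 = 18)
h(S) = -⅐ + S (h(S) = 1/(-9 + 2) + S = 1/(-7) + S = -⅐ + S)
h(l)² = (-⅐ + 18)² = (125/7)² = 15625/49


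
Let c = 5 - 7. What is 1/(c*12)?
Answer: -1/24 ≈ -0.041667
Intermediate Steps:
c = -2
1/(c*12) = 1/(-2*12) = 1/(-24) = -1/24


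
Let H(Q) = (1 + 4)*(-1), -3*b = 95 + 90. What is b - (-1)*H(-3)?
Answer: -200/3 ≈ -66.667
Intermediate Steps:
b = -185/3 (b = -(95 + 90)/3 = -⅓*185 = -185/3 ≈ -61.667)
H(Q) = -5 (H(Q) = 5*(-1) = -5)
b - (-1)*H(-3) = -185/3 - (-1)*(-5) = -185/3 - 1*5 = -185/3 - 5 = -200/3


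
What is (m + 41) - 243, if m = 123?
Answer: -79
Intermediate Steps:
(m + 41) - 243 = (123 + 41) - 243 = 164 - 243 = -79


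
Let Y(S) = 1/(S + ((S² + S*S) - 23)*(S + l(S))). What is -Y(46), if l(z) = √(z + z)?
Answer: -2105/389938619 + 183*√23/779877238 ≈ -4.2729e-6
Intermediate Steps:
l(z) = √2*√z (l(z) = √(2*z) = √2*√z)
Y(S) = 1/(S + (-23 + 2*S²)*(S + √2*√S)) (Y(S) = 1/(S + ((S² + S*S) - 23)*(S + √2*√S)) = 1/(S + ((S² + S²) - 23)*(S + √2*√S)) = 1/(S + (2*S² - 23)*(S + √2*√S)) = 1/(S + (-23 + 2*S²)*(S + √2*√S)))
-Y(46) = -1/(-22*46 + 2*46³ - 23*√2*√46 + 2*√2*46^(5/2)) = -1/(-1012 + 2*97336 - 46*√23 + 2*√2*(2116*√46)) = -1/(-1012 + 194672 - 46*√23 + 8464*√23) = -1/(193660 + 8418*√23)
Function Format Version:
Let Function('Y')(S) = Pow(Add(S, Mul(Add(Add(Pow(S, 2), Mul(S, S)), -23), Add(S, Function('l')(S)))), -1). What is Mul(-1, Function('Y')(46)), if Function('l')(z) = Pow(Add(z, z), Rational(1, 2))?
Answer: Add(Rational(-2105, 389938619), Mul(Rational(183, 779877238), Pow(23, Rational(1, 2)))) ≈ -4.2729e-6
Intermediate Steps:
Function('l')(z) = Mul(Pow(2, Rational(1, 2)), Pow(z, Rational(1, 2))) (Function('l')(z) = Pow(Mul(2, z), Rational(1, 2)) = Mul(Pow(2, Rational(1, 2)), Pow(z, Rational(1, 2))))
Function('Y')(S) = Pow(Add(S, Mul(Add(-23, Mul(2, Pow(S, 2))), Add(S, Mul(Pow(2, Rational(1, 2)), Pow(S, Rational(1, 2)))))), -1) (Function('Y')(S) = Pow(Add(S, Mul(Add(Add(Pow(S, 2), Mul(S, S)), -23), Add(S, Mul(Pow(2, Rational(1, 2)), Pow(S, Rational(1, 2)))))), -1) = Pow(Add(S, Mul(Add(Add(Pow(S, 2), Pow(S, 2)), -23), Add(S, Mul(Pow(2, Rational(1, 2)), Pow(S, Rational(1, 2)))))), -1) = Pow(Add(S, Mul(Add(Mul(2, Pow(S, 2)), -23), Add(S, Mul(Pow(2, Rational(1, 2)), Pow(S, Rational(1, 2)))))), -1) = Pow(Add(S, Mul(Add(-23, Mul(2, Pow(S, 2))), Add(S, Mul(Pow(2, Rational(1, 2)), Pow(S, Rational(1, 2)))))), -1))
Mul(-1, Function('Y')(46)) = Mul(-1, Pow(Add(Mul(-22, 46), Mul(2, Pow(46, 3)), Mul(-23, Pow(2, Rational(1, 2)), Pow(46, Rational(1, 2))), Mul(2, Pow(2, Rational(1, 2)), Pow(46, Rational(5, 2)))), -1)) = Mul(-1, Pow(Add(-1012, Mul(2, 97336), Mul(-46, Pow(23, Rational(1, 2))), Mul(2, Pow(2, Rational(1, 2)), Mul(2116, Pow(46, Rational(1, 2))))), -1)) = Mul(-1, Pow(Add(-1012, 194672, Mul(-46, Pow(23, Rational(1, 2))), Mul(8464, Pow(23, Rational(1, 2)))), -1)) = Mul(-1, Pow(Add(193660, Mul(8418, Pow(23, Rational(1, 2)))), -1))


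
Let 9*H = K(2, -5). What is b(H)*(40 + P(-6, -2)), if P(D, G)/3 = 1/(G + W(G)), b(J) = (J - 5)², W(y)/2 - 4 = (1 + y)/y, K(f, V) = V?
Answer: 707500/567 ≈ 1247.8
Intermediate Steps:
W(y) = 8 + 2*(1 + y)/y (W(y) = 8 + 2*((1 + y)/y) = 8 + 2*(1 + y)/y)
H = -5/9 (H = (⅑)*(-5) = -5/9 ≈ -0.55556)
b(J) = (-5 + J)²
P(D, G) = 3/(10 + G + 2/G) (P(D, G) = 3/(G + (10 + 2/G)) = 3/(10 + G + 2/G))
b(H)*(40 + P(-6, -2)) = (-5 - 5/9)²*(40 + 3*(-2)/(2 + (-2)² + 10*(-2))) = (-50/9)²*(40 + 3*(-2)/(2 + 4 - 20)) = 2500*(40 + 3*(-2)/(-14))/81 = 2500*(40 + 3*(-2)*(-1/14))/81 = 2500*(40 + 3/7)/81 = (2500/81)*(283/7) = 707500/567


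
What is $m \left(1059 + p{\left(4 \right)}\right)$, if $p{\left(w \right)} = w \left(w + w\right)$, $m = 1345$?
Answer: $1467395$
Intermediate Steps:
$p{\left(w \right)} = 2 w^{2}$ ($p{\left(w \right)} = w 2 w = 2 w^{2}$)
$m \left(1059 + p{\left(4 \right)}\right) = 1345 \left(1059 + 2 \cdot 4^{2}\right) = 1345 \left(1059 + 2 \cdot 16\right) = 1345 \left(1059 + 32\right) = 1345 \cdot 1091 = 1467395$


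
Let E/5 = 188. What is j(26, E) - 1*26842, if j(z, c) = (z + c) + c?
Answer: -24936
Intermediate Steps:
E = 940 (E = 5*188 = 940)
j(z, c) = z + 2*c (j(z, c) = (c + z) + c = z + 2*c)
j(26, E) - 1*26842 = (26 + 2*940) - 1*26842 = (26 + 1880) - 26842 = 1906 - 26842 = -24936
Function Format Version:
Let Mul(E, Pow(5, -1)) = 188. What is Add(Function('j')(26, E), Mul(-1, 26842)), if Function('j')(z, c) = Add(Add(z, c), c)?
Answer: -24936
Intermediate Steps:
E = 940 (E = Mul(5, 188) = 940)
Function('j')(z, c) = Add(z, Mul(2, c)) (Function('j')(z, c) = Add(Add(c, z), c) = Add(z, Mul(2, c)))
Add(Function('j')(26, E), Mul(-1, 26842)) = Add(Add(26, Mul(2, 940)), Mul(-1, 26842)) = Add(Add(26, 1880), -26842) = Add(1906, -26842) = -24936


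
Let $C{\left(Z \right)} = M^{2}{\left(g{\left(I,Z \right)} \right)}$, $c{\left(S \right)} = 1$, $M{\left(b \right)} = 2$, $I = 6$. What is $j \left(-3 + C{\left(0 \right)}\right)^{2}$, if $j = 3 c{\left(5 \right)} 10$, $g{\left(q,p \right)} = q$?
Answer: $30$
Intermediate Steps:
$C{\left(Z \right)} = 4$ ($C{\left(Z \right)} = 2^{2} = 4$)
$j = 30$ ($j = 3 \cdot 1 \cdot 10 = 3 \cdot 10 = 30$)
$j \left(-3 + C{\left(0 \right)}\right)^{2} = 30 \left(-3 + 4\right)^{2} = 30 \cdot 1^{2} = 30 \cdot 1 = 30$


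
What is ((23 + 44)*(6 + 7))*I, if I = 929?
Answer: 809159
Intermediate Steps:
((23 + 44)*(6 + 7))*I = ((23 + 44)*(6 + 7))*929 = (67*13)*929 = 871*929 = 809159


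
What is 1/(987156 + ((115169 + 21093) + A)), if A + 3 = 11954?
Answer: 1/1135369 ≈ 8.8077e-7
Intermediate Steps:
A = 11951 (A = -3 + 11954 = 11951)
1/(987156 + ((115169 + 21093) + A)) = 1/(987156 + ((115169 + 21093) + 11951)) = 1/(987156 + (136262 + 11951)) = 1/(987156 + 148213) = 1/1135369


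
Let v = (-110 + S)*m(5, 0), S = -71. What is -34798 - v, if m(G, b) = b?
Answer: -34798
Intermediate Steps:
v = 0 (v = (-110 - 71)*0 = -181*0 = 0)
-34798 - v = -34798 - 1*0 = -34798 + 0 = -34798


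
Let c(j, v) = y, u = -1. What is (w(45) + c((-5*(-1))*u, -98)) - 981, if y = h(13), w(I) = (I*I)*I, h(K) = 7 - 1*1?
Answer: 90150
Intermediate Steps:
h(K) = 6 (h(K) = 7 - 1 = 6)
w(I) = I**3 (w(I) = I**2*I = I**3)
y = 6
c(j, v) = 6
(w(45) + c((-5*(-1))*u, -98)) - 981 = (45**3 + 6) - 981 = (91125 + 6) - 981 = 91131 - 981 = 90150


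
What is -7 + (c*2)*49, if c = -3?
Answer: -301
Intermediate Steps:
-7 + (c*2)*49 = -7 - 3*2*49 = -7 - 6*49 = -7 - 294 = -301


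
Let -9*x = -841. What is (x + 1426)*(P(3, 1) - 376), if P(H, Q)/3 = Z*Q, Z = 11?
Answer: -4690525/9 ≈ -5.2117e+5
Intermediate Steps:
x = 841/9 (x = -⅑*(-841) = 841/9 ≈ 93.444)
P(H, Q) = 33*Q (P(H, Q) = 3*(11*Q) = 33*Q)
(x + 1426)*(P(3, 1) - 376) = (841/9 + 1426)*(33*1 - 376) = 13675*(33 - 376)/9 = (13675/9)*(-343) = -4690525/9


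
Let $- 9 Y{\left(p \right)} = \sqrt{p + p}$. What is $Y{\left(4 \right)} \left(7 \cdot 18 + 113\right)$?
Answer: $- \frac{478 \sqrt{2}}{9} \approx -75.11$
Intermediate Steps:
$Y{\left(p \right)} = - \frac{\sqrt{2} \sqrt{p}}{9}$ ($Y{\left(p \right)} = - \frac{\sqrt{p + p}}{9} = - \frac{\sqrt{2 p}}{9} = - \frac{\sqrt{2} \sqrt{p}}{9}$)
$Y{\left(4 \right)} \left(7 \cdot 18 + 113\right) = - \frac{\sqrt{2} \sqrt{4}}{9} \left(7 \cdot 18 + 113\right) = \left(- \frac{1}{9}\right) \sqrt{2} \cdot 2 \left(126 + 113\right) = - \frac{2 \sqrt{2}}{9} \cdot 239 = - \frac{478 \sqrt{2}}{9}$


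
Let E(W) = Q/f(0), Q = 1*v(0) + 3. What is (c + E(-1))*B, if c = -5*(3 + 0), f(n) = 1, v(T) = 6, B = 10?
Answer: -60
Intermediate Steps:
Q = 9 (Q = 1*6 + 3 = 6 + 3 = 9)
E(W) = 9 (E(W) = 9/1 = 9*1 = 9)
c = -15 (c = -5*3 = -15)
(c + E(-1))*B = (-15 + 9)*10 = -6*10 = -60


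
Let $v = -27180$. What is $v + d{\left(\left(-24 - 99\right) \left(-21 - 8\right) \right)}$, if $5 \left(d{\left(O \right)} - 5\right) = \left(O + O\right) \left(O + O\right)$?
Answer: $\frac{50758081}{5} \approx 1.0152 \cdot 10^{7}$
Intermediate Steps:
$d{\left(O \right)} = 5 + \frac{4 O^{2}}{5}$ ($d{\left(O \right)} = 5 + \frac{\left(O + O\right) \left(O + O\right)}{5} = 5 + \frac{2 O 2 O}{5} = 5 + \frac{4 O^{2}}{5}$)
$v + d{\left(\left(-24 - 99\right) \left(-21 - 8\right) \right)} = -27180 + \left(5 + \frac{4 \left(\left(-24 - 99\right) \left(-21 - 8\right)\right)^{2}}{5}\right) = -27180 + \left(5 + \frac{4 \left(\left(-123\right) \left(-29\right)\right)^{2}}{5}\right) = -27180 + \left(5 + \frac{4 \cdot 3567^{2}}{5}\right) = -27180 + \left(5 + \frac{4}{5} \cdot 12723489\right) = -27180 + \left(5 + \frac{50893956}{5}\right) = -27180 + \frac{50893981}{5} = \frac{50758081}{5}$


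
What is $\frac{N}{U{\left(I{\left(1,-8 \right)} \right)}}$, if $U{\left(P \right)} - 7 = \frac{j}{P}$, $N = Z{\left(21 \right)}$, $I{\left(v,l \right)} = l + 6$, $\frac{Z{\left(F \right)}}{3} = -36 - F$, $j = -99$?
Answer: $- \frac{342}{113} \approx -3.0266$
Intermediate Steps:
$Z{\left(F \right)} = -108 - 3 F$ ($Z{\left(F \right)} = 3 \left(-36 - F\right) = -108 - 3 F$)
$I{\left(v,l \right)} = 6 + l$
$N = -171$ ($N = -108 - 63 = -171$)
$U{\left(P \right)} = 7 - \frac{99}{P}$
$\frac{N}{U{\left(I{\left(1,-8 \right)} \right)}} = - \frac{171}{7 - \frac{99}{6 - 8}} = - \frac{171}{7 - \frac{99}{-2}} = - \frac{171}{7 - - \frac{99}{2}} = - \frac{171}{7 + \frac{99}{2}} = - \frac{171}{\frac{113}{2}} = \left(-171\right) \frac{2}{113} = - \frac{342}{113}$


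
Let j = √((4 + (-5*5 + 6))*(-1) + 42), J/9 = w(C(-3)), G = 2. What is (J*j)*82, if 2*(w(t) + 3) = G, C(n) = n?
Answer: -1476*√57 ≈ -11144.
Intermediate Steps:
w(t) = -2 (w(t) = -3 + (½)*2 = -3 + 1 = -2)
J = -18 (J = 9*(-2) = -18)
j = √57 (j = √((4 + (-25 + 6))*(-1) + 42) = √((4 - 19)*(-1) + 42) = √(-15*(-1) + 42) = √(15 + 42) = √57 ≈ 7.5498)
(J*j)*82 = -18*√57*82 = -1476*√57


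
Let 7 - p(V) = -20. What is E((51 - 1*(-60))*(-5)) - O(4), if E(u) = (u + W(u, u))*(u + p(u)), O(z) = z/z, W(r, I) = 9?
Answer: 288287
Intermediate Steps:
p(V) = 27 (p(V) = 7 - 1*(-20) = 7 + 20 = 27)
O(z) = 1
E(u) = (9 + u)*(27 + u) (E(u) = (u + 9)*(u + 27) = (9 + u)*(27 + u))
E((51 - 1*(-60))*(-5)) - O(4) = (243 + ((51 - 1*(-60))*(-5))**2 + 36*((51 - 1*(-60))*(-5))) - 1*1 = (243 + ((51 + 60)*(-5))**2 + 36*((51 + 60)*(-5))) - 1 = (243 + (111*(-5))**2 + 36*(111*(-5))) - 1 = (243 + (-555)**2 + 36*(-555)) - 1 = (243 + 308025 - 19980) - 1 = 288288 - 1 = 288287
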